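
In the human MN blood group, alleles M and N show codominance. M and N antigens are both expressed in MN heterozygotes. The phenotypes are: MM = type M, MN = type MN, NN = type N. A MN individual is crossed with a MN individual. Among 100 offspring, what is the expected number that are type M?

Punnett square for MN × MN:
Offspring genotypes: 1 MM, 2 MN, 1 NN
Phenotype counts: 1 type M, 2 type MN, 1 type N
type M: 1 out of 4 → fraction 1/4
Expected count = 1/4 × 100 = 25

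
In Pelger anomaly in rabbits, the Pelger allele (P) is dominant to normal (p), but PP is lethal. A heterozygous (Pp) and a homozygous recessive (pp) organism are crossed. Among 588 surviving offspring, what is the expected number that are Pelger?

Cross: Pp × pp
Punnett square offspring (before lethality): 2 Pp, 2 pp
No PP offspring are produced in this cross.
Pelger: 2 out of 4 → fraction 1/2
Expected count = 1/2 × 588 = 294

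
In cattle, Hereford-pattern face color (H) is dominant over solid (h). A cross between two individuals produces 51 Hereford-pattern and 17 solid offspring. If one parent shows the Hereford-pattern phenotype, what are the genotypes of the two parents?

Observed offspring: 51 Hereford-pattern, 17 solid
The observed ratio simplifies to 3:1. Solid (hh) offspring appear, so each parent must contribute one h allele. The parent stated to show Hereford-pattern carries H, so it is Hh. The other parent is then either Hh or hh: Hh × hh would give a 1:1 split, whereas Hh × Hh gives 3:1 — matching the data. So both parents are heterozygous (Hh × Hh).
Parent genotypes: Hh × Hh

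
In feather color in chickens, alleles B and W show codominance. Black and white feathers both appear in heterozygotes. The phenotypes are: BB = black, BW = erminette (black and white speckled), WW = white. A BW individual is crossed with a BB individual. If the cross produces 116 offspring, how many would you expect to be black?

Punnett square for BW × BB:
Offspring genotypes: 2 BB, 2 BW
Phenotype counts: 2 black, 2 erminette (black and white speckled)
black: 2 out of 4 → fraction 1/2
Expected count = 1/2 × 116 = 58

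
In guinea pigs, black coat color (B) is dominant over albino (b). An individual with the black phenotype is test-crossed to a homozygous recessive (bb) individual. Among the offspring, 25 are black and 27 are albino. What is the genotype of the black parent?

Test cross: ? × bb
Offspring: 25 black, 27 albino — approximately 1:1.
A 1:1 ratio in a test cross indicates the unknown parent is heterozygous (Bb).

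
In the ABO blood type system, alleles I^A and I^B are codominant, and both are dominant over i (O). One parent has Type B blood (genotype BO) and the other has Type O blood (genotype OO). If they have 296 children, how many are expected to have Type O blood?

Cross: BO × OO
Possible offspring genotypes: 2 BO, 2 OO
Blood type counts: 2 Type B, 2 Type O
Probability of Type O: 2/4 = 1/2
Expected count = 1/2 × 296 = 148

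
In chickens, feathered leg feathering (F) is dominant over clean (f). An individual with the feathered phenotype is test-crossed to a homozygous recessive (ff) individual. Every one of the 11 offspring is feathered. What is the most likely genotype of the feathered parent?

Test cross: ? × ff
All offspring are feathered.
If the unknown parent were heterozygous (Ff), about half of 11 offspring would be clean; none are. The unknown parent is most likely homozygous dominant (FF).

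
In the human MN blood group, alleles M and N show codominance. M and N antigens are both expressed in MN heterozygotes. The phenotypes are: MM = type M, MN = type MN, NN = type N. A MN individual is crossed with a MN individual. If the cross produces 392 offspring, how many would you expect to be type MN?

Punnett square for MN × MN:
Offspring genotypes: 1 MM, 2 MN, 1 NN
Phenotype counts: 1 type M, 2 type MN, 1 type N
type MN: 2 out of 4 → fraction 1/2
Expected count = 1/2 × 392 = 196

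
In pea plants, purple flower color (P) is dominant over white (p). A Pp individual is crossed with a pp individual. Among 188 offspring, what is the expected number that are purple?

Punnett square for Pp × pp:
Offspring genotypes: 2 Pp, 2 pp
purple: 2, white: 2
purple: 2 out of 4 → fraction 1/2
Expected count = 1/2 × 188 = 94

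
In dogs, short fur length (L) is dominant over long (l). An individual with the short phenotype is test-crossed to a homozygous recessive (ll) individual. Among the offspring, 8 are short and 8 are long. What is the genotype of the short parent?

Test cross: ? × ll
Offspring: 8 short, 8 long — approximately 1:1.
A 1:1 ratio in a test cross indicates the unknown parent is heterozygous (Ll).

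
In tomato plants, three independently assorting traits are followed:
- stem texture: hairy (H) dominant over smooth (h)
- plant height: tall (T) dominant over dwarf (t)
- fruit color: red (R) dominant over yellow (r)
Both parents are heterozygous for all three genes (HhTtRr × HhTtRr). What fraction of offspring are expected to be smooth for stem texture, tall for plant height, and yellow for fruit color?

Trihybrid cross: HhTtRr × HhTtRr
Each trait segregates independently with a 3:1 phenotypic ratio, so each gene contributes 3/4 (dominant) or 1/4 (recessive).
Target: smooth (stem texture), tall (plant height), yellow (fruit color)
Probability = product of independent per-trait probabilities
= 1/4 × 3/4 × 1/4 = 3/64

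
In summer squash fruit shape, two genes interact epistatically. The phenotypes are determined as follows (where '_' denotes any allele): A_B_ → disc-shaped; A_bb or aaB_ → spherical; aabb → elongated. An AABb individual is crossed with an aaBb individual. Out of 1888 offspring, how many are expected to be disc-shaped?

Cross: AABb × aaBb — consider each gene separately:
A gene: AA × aa → 4 Aa → 4 A_ (out of 4)
B gene: Bb × Bb → 1 BB, 2 Bb, 1 bb → 3 B_ : 1 bb (out of 4)
Genotype classes (out of 4 × 4 = 16): A_B_ = 4×3 = 12; A_bb = 4×1 = 4
Apply the phenotype rules: A_B_ (12) → disc-shaped; A_bb (4) → spherical
Phenotype counts (out of 16): 12 disc-shaped, 4 spherical
disc-shaped: 12 out of 16 → fraction 3/4
Expected count = 3/4 × 1888 = 1416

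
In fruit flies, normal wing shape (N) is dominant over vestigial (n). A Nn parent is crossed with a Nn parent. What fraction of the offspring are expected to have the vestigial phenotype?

Punnett square for Nn × Nn:
Offspring genotypes: 1 NN, 2 Nn, 1 nn
Total offspring: 4
Count with target: 1
Probability: 1/4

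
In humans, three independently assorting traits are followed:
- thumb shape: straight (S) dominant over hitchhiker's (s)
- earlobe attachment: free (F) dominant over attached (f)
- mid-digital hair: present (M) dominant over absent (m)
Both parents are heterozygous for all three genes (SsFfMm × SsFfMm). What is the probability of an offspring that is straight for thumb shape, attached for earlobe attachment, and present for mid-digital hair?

Trihybrid cross: SsFfMm × SsFfMm
Each trait segregates independently with a 3:1 phenotypic ratio, so each gene contributes 3/4 (dominant) or 1/4 (recessive).
Target: straight (thumb shape), attached (earlobe attachment), present (mid-digital hair)
Probability = product of independent per-trait probabilities
= 3/4 × 1/4 × 3/4 = 9/64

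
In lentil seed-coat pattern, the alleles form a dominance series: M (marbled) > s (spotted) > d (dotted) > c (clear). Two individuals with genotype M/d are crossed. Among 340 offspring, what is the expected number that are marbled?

Cross: M/d × M/d
Allele dominance: M > s > d > c
Offspring genotypes: 1 M/M, 2 M/d, 1 d/d
Phenotype counts: 3 marbled, 1 dotted
marbled: 3 out of 4 → fraction 3/4
Expected count = 3/4 × 340 = 255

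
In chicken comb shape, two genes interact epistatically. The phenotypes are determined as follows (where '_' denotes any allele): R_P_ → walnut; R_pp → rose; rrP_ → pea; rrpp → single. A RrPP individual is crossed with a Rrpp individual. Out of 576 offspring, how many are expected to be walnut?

Cross: RrPP × Rrpp — consider each gene separately:
R gene: Rr × Rr → 1 RR, 2 Rr, 1 rr → 3 R_ : 1 rr (out of 4)
P gene: PP × pp → 4 Pp → 4 P_ (out of 4)
Genotype classes (out of 4 × 4 = 16): R_P_ = 3×4 = 12; rrP_ = 1×4 = 4
Apply the phenotype rules: R_P_ (12) → walnut; rrP_ (4) → pea
Phenotype counts (out of 16): 12 walnut, 4 pea
walnut: 12 out of 16 → fraction 3/4
Expected count = 3/4 × 576 = 432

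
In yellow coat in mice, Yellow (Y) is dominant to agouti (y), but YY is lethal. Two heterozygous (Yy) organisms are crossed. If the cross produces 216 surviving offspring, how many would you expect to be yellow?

Cross: Yy × Yy
Punnett square offspring (before lethality): 1 YY, 2 Yy, 1 yy
The YY genotype is lethal (embryos die); surviving offspring: 2 Yy, 1 yy
yellow: 2 out of 3 → fraction 2/3
Expected count = 2/3 × 216 = 144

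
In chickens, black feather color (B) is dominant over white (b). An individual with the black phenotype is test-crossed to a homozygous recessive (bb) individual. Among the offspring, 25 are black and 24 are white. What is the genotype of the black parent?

Test cross: ? × bb
Offspring: 25 black, 24 white — approximately 1:1.
A 1:1 ratio in a test cross indicates the unknown parent is heterozygous (Bb).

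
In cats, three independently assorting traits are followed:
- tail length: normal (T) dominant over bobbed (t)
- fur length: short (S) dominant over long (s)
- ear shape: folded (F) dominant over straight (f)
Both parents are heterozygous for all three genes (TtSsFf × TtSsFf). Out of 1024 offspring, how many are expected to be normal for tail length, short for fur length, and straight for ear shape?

Trihybrid cross: TtSsFf × TtSsFf
Each trait segregates independently with a 3:1 phenotypic ratio, so each gene contributes 3/4 (dominant) or 1/4 (recessive).
Target: normal (tail length), short (fur length), straight (ear shape)
Probability = product of independent per-trait probabilities
= 3/4 × 3/4 × 1/4 = 9/64
Expected count = 9/64 × 1024 = 144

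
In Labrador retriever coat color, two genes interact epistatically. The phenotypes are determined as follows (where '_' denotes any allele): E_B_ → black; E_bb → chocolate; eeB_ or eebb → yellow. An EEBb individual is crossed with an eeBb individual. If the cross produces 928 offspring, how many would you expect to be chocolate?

Cross: EEBb × eeBb — consider each gene separately:
E gene: EE × ee → 4 Ee → 4 E_ (out of 4)
B gene: Bb × Bb → 1 BB, 2 Bb, 1 bb → 3 B_ : 1 bb (out of 4)
Genotype classes (out of 4 × 4 = 16): E_B_ = 4×3 = 12; E_bb = 4×1 = 4
Apply the phenotype rules: E_B_ (12) → black; E_bb (4) → chocolate
Phenotype counts (out of 16): 12 black, 4 chocolate
chocolate: 4 out of 16 → fraction 1/4
Expected count = 1/4 × 928 = 232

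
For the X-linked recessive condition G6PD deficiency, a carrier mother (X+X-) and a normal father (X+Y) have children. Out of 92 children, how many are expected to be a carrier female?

Cross: X+X- × X+Y
Offspring: 1 X+X+, 1 X+Y, 1 X+X-, 1 X-Y
Probability of a carrier female: 1/4
Expected count = 1/4 × 92 = 23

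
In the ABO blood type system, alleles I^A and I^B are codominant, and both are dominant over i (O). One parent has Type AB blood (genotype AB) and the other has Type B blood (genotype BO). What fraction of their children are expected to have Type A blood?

Cross: AB × BO
Possible offspring genotypes: 1 AB, 1 AO, 1 BB, 1 BO
Blood type counts: 1 Type AB, 1 Type A, 2 Type B
Probability of Type A: 1/4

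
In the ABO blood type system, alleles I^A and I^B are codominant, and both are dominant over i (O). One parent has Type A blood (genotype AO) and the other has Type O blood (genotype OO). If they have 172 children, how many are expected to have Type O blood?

Cross: AO × OO
Possible offspring genotypes: 2 AO, 2 OO
Blood type counts: 2 Type A, 2 Type O
Probability of Type O: 2/4 = 1/2
Expected count = 1/2 × 172 = 86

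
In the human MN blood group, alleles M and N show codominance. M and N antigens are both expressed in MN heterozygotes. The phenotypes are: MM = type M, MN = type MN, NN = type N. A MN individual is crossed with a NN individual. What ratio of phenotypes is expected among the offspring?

Punnett square for MN × NN:
Offspring genotypes: 2 MN, 2 NN
Phenotype counts: 2 type MN, 2 type N
Ratio: 1 type MN : 1 type N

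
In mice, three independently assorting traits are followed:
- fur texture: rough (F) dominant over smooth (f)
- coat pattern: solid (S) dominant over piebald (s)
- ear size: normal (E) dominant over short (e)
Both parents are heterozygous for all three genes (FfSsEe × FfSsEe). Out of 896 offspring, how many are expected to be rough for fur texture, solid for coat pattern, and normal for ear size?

Trihybrid cross: FfSsEe × FfSsEe
Each trait segregates independently with a 3:1 phenotypic ratio, so each gene contributes 3/4 (dominant) or 1/4 (recessive).
Target: rough (fur texture), solid (coat pattern), normal (ear size)
Probability = product of independent per-trait probabilities
= 3/4 × 3/4 × 3/4 = 27/64
Expected count = 27/64 × 896 = 378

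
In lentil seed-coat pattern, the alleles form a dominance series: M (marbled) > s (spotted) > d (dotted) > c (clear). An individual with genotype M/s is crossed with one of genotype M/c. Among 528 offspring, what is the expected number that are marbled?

Cross: M/s × M/c
Allele dominance: M > s > d > c
Offspring genotypes: 1 M/M, 1 M/c, 1 M/s, 1 s/c
Phenotype counts: 3 marbled, 1 spotted
marbled: 3 out of 4 → fraction 3/4
Expected count = 3/4 × 528 = 396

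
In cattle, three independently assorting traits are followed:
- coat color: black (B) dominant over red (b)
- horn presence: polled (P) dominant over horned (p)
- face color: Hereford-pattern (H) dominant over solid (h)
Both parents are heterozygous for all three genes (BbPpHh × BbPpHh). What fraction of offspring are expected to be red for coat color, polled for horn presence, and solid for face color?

Trihybrid cross: BbPpHh × BbPpHh
Each trait segregates independently with a 3:1 phenotypic ratio, so each gene contributes 3/4 (dominant) or 1/4 (recessive).
Target: red (coat color), polled (horn presence), solid (face color)
Probability = product of independent per-trait probabilities
= 1/4 × 3/4 × 1/4 = 3/64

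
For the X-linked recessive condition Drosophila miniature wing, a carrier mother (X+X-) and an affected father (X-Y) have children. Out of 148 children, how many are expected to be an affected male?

Cross: X+X- × X-Y
Offspring: 1 X+X-, 1 X+Y, 1 X-X-, 1 X-Y
Probability of an affected male: 1/4
Expected count = 1/4 × 148 = 37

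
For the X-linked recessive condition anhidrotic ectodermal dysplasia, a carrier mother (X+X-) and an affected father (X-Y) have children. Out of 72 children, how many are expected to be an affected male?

Cross: X+X- × X-Y
Offspring: 1 X+X-, 1 X+Y, 1 X-X-, 1 X-Y
Probability of an affected male: 1/4
Expected count = 1/4 × 72 = 18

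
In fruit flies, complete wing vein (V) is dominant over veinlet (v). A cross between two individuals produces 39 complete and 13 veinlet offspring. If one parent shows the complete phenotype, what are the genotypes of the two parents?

Observed offspring: 39 complete, 13 veinlet
The observed ratio simplifies to 3:1. Veinlet (vv) offspring appear, so each parent must contribute one v allele. The parent stated to show complete carries V, so it is Vv. The other parent is then either Vv or vv: Vv × vv would give a 1:1 split, whereas Vv × Vv gives 3:1 — matching the data. So both parents are heterozygous (Vv × Vv).
Parent genotypes: Vv × Vv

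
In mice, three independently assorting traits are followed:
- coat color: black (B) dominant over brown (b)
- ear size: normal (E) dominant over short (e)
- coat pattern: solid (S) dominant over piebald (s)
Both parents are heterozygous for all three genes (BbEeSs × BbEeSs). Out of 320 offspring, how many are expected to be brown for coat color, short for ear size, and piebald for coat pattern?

Trihybrid cross: BbEeSs × BbEeSs
Each trait segregates independently with a 3:1 phenotypic ratio, so each gene contributes 3/4 (dominant) or 1/4 (recessive).
Target: brown (coat color), short (ear size), piebald (coat pattern)
Probability = product of independent per-trait probabilities
= 1/4 × 1/4 × 1/4 = 1/64
Expected count = 1/64 × 320 = 5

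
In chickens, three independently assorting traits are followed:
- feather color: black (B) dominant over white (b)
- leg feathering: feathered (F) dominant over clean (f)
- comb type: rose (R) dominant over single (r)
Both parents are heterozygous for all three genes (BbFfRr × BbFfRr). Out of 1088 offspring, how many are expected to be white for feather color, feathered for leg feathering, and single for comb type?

Trihybrid cross: BbFfRr × BbFfRr
Each trait segregates independently with a 3:1 phenotypic ratio, so each gene contributes 3/4 (dominant) or 1/4 (recessive).
Target: white (feather color), feathered (leg feathering), single (comb type)
Probability = product of independent per-trait probabilities
= 1/4 × 3/4 × 1/4 = 3/64
Expected count = 3/64 × 1088 = 51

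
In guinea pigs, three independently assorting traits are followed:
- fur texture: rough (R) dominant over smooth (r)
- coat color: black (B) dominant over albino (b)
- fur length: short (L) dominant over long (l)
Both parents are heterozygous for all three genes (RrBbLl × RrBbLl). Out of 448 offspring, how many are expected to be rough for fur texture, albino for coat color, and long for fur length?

Trihybrid cross: RrBbLl × RrBbLl
Each trait segregates independently with a 3:1 phenotypic ratio, so each gene contributes 3/4 (dominant) or 1/4 (recessive).
Target: rough (fur texture), albino (coat color), long (fur length)
Probability = product of independent per-trait probabilities
= 3/4 × 1/4 × 1/4 = 3/64
Expected count = 3/64 × 448 = 21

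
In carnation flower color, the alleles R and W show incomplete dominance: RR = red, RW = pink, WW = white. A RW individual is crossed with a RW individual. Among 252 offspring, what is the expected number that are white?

Punnett square for RW × RW:
Offspring genotypes: 1 RR, 2 RW, 1 WW
Phenotype counts: 1 red, 2 pink, 1 white
white: 1 out of 4 → fraction 1/4
Expected count = 1/4 × 252 = 63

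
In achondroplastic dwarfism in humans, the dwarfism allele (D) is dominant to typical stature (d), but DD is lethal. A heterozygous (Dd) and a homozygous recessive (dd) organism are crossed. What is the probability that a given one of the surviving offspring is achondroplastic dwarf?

Cross: Dd × dd
Punnett square offspring (before lethality): 2 Dd, 2 dd
No DD offspring are produced in this cross.
achondroplastic dwarf: 2 out of 4
Probability: 2/4 = 1/2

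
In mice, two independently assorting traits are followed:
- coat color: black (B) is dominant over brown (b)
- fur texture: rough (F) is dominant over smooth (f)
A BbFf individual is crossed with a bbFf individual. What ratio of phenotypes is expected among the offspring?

Dihybrid cross BbFf × bbFf — consider each gene separately:
coat color: Bb × bb → 2 Bb, 2 bb → 2 B_ : 2 bb (out of 4)
fur texture: Ff × Ff → 1 FF, 2 Ff, 1 ff → 3 F_ : 1 ff (out of 4)
Combine (counts out of 4 × 4 = 16): black/rough (B_F_) = 2×3 = 6; black/smooth (B_ff) = 2×1 = 2; brown/rough (bbF_) = 2×3 = 6; brown/smooth (bbff) = 2×1 = 2
Phenotype counts (out of 16): 6 black/rough, 2 black/smooth, 6 brown/rough, 2 brown/smooth
Ratio: 3 black/rough : 1 black/smooth : 3 brown/rough : 1 brown/smooth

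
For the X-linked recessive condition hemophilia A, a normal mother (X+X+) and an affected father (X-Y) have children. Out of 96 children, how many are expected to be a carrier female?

Cross: X+X+ × X-Y
Offspring: 2 X+X-, 2 X+Y
Probability of a carrier female: 2/4 = 1/2
Expected count = 1/2 × 96 = 48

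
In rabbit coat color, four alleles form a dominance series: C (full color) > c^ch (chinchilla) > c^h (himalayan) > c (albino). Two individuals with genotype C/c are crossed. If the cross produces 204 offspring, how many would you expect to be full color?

Cross: C/c × C/c
Allele dominance: C > c^ch > c^h > c
Offspring genotypes: 1 C/C, 2 C/c, 1 c/c
Phenotype counts: 3 full color, 1 albino
full color: 3 out of 4 → fraction 3/4
Expected count = 3/4 × 204 = 153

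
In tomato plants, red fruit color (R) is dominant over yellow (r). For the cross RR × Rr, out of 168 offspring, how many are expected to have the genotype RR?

Punnett square for RR × Rr:
Offspring genotypes: 2 RR, 2 Rr
Total offspring: 4
Count with target: 2
Probability: 2/4 = 1/2
Expected count = 1/2 × 168 = 84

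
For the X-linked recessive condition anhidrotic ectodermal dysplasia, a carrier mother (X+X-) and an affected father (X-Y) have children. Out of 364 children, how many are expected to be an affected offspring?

Cross: X+X- × X-Y
Offspring: 1 X+X-, 1 X+Y, 1 X-X-, 1 X-Y
Probability of an affected offspring: 2/4 = 1/2
Expected count = 1/2 × 364 = 182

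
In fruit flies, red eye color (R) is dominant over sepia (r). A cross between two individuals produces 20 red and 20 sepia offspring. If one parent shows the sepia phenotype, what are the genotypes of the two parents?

Observed offspring: 20 red, 20 sepia
The observed ratio simplifies to 1:1. One parent shows sepia, so its genotype must be rr. A 1:1 offspring split requires the other parent to be heterozygous (Rr).
Parent genotypes: rr × Rr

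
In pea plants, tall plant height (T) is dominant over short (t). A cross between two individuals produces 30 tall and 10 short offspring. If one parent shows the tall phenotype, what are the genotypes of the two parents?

Observed offspring: 30 tall, 10 short
The observed ratio simplifies to 3:1. Short (tt) offspring appear, so each parent must contribute one t allele. The parent stated to show tall carries T, so it is Tt. The other parent is then either Tt or tt: Tt × tt would give a 1:1 split, whereas Tt × Tt gives 3:1 — matching the data. So both parents are heterozygous (Tt × Tt).
Parent genotypes: Tt × Tt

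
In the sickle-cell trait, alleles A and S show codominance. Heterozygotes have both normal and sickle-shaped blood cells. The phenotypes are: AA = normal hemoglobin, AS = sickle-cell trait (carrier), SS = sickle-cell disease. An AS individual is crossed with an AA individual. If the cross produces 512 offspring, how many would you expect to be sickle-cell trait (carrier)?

Punnett square for AS × AA:
Offspring genotypes: 2 AA, 2 AS
Phenotype counts: 2 normal hemoglobin, 2 sickle-cell trait (carrier)
sickle-cell trait (carrier): 2 out of 4 → fraction 1/2
Expected count = 1/2 × 512 = 256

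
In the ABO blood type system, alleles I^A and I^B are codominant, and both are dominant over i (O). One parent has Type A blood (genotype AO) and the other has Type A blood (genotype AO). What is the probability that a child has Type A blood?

Cross: AO × AO
Possible offspring genotypes: 1 AA, 2 AO, 1 OO
Blood type counts: 3 Type A, 1 Type O
Probability of Type A: 3/4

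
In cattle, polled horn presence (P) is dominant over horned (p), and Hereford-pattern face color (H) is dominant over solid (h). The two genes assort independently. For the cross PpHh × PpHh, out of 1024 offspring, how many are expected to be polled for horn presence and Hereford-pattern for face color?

Dihybrid cross PpHh × PpHh — consider each gene separately:
horn presence: Pp × Pp → 1 PP, 2 Pp, 1 pp → 3 P_ : 1 pp (out of 4)
face color: Hh × Hh → 1 HH, 2 Hh, 1 hh → 3 H_ : 1 hh (out of 4)
Looking for: polled (P_) and Hereford-pattern (H_)
P(polled) = 3/4, P(Hereford-pattern) = 3/4
P(both) = 3/4 × 3/4 = 9/16
Expected count = 9/16 × 1024 = 576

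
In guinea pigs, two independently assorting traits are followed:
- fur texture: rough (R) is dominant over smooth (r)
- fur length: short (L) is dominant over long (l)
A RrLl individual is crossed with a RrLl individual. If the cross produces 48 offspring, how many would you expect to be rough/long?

Dihybrid cross RrLl × RrLl — consider each gene separately:
fur texture: Rr × Rr → 1 RR, 2 Rr, 1 rr → 3 R_ : 1 rr (out of 4)
fur length: Ll × Ll → 1 LL, 2 Ll, 1 ll → 3 L_ : 1 ll (out of 4)
Combine (counts out of 4 × 4 = 16): rough/short (R_L_) = 3×3 = 9; rough/long (R_ll) = 3×1 = 3; smooth/short (rrL_) = 1×3 = 3; smooth/long (rrll) = 1×1 = 1
Phenotype counts (out of 16): 9 rough/short, 3 rough/long, 3 smooth/short, 1 smooth/long
rough/long: 3 out of 16 → fraction 3/16
Expected count = 3/16 × 48 = 9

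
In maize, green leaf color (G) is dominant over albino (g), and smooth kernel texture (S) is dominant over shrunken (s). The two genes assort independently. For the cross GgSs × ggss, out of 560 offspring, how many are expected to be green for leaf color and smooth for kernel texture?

Dihybrid cross GgSs × ggss — consider each gene separately:
leaf color: Gg × gg → 2 Gg, 2 gg → 2 G_ : 2 gg (out of 4)
kernel texture: Ss × ss → 2 Ss, 2 ss → 2 S_ : 2 ss (out of 4)
Looking for: green (G_) and smooth (S_)
P(green) = 2/4, P(smooth) = 2/4
P(both) = 2/4 × 2/4 = 4/16 = 1/4
Expected count = 1/4 × 560 = 140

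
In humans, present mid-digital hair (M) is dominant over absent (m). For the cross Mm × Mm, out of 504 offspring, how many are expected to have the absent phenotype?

Punnett square for Mm × Mm:
Offspring genotypes: 1 MM, 2 Mm, 1 mm
Total offspring: 4
Count with target: 1
Probability: 1/4
Expected count = 1/4 × 504 = 126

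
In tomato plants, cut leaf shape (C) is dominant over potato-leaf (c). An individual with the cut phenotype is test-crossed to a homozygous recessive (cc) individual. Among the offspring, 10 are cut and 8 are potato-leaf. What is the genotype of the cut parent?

Test cross: ? × cc
Offspring: 10 cut, 8 potato-leaf — approximately 1:1.
A 1:1 ratio in a test cross indicates the unknown parent is heterozygous (Cc).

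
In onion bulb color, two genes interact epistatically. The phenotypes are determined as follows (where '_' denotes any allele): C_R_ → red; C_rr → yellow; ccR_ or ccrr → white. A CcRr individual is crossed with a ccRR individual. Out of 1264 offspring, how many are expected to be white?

Cross: CcRr × ccRR — consider each gene separately:
C gene: Cc × cc → 2 Cc, 2 cc → 2 C_ : 2 cc (out of 4)
R gene: Rr × RR → 2 RR, 2 Rr → 4 R_ (out of 4)
Genotype classes (out of 4 × 4 = 16): C_R_ = 2×4 = 8; ccR_ = 2×4 = 8
Apply the phenotype rules: C_R_ (8) → red; ccR_ (8) → white
Phenotype counts (out of 16): 8 red, 8 white
white: 8 out of 16 → fraction 1/2
Expected count = 1/2 × 1264 = 632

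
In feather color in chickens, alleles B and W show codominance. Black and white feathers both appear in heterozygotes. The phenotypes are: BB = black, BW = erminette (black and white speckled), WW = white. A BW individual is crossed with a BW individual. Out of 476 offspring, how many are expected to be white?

Punnett square for BW × BW:
Offspring genotypes: 1 BB, 2 BW, 1 WW
Phenotype counts: 1 black, 2 erminette (black and white speckled), 1 white
white: 1 out of 4 → fraction 1/4
Expected count = 1/4 × 476 = 119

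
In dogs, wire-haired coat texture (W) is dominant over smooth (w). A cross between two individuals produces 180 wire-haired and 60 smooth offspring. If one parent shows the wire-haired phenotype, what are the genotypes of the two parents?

Observed offspring: 180 wire-haired, 60 smooth
The observed ratio simplifies to 3:1. Smooth (ww) offspring appear, so each parent must contribute one w allele. The parent stated to show wire-haired carries W, so it is Ww. The other parent is then either Ww or ww: Ww × ww would give a 1:1 split, whereas Ww × Ww gives 3:1 — matching the data. So both parents are heterozygous (Ww × Ww).
Parent genotypes: Ww × Ww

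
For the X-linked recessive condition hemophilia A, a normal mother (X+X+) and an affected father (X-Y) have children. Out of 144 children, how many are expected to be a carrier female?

Cross: X+X+ × X-Y
Offspring: 2 X+X-, 2 X+Y
Probability of a carrier female: 2/4 = 1/2
Expected count = 1/2 × 144 = 72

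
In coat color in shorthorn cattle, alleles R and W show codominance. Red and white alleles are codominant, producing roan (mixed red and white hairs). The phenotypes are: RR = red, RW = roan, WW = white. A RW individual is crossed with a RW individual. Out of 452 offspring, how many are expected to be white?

Punnett square for RW × RW:
Offspring genotypes: 1 RR, 2 RW, 1 WW
Phenotype counts: 1 red, 2 roan, 1 white
white: 1 out of 4 → fraction 1/4
Expected count = 1/4 × 452 = 113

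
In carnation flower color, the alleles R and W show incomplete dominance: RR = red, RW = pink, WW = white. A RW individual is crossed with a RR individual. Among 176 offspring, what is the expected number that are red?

Punnett square for RW × RR:
Offspring genotypes: 2 RR, 2 RW
Phenotype counts: 2 red, 2 pink
red: 2 out of 4 → fraction 1/2
Expected count = 1/2 × 176 = 88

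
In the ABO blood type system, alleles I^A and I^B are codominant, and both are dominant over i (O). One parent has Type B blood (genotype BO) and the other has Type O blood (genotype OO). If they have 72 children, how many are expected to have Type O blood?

Cross: BO × OO
Possible offspring genotypes: 2 BO, 2 OO
Blood type counts: 2 Type B, 2 Type O
Probability of Type O: 2/4 = 1/2
Expected count = 1/2 × 72 = 36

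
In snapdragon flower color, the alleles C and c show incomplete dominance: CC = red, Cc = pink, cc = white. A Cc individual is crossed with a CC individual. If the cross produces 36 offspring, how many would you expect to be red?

Punnett square for Cc × CC:
Offspring genotypes: 2 CC, 2 Cc
Phenotype counts: 2 red, 2 pink
red: 2 out of 4 → fraction 1/2
Expected count = 1/2 × 36 = 18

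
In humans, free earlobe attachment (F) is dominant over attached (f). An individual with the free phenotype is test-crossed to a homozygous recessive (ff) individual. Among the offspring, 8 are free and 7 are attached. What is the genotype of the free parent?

Test cross: ? × ff
Offspring: 8 free, 7 attached — approximately 1:1.
A 1:1 ratio in a test cross indicates the unknown parent is heterozygous (Ff).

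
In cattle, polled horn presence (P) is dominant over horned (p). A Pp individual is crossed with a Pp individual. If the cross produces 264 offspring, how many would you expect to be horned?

Punnett square for Pp × Pp:
Offspring genotypes: 1 PP, 2 Pp, 1 pp
polled: 3, horned: 1
horned: 1 out of 4 → fraction 1/4
Expected count = 1/4 × 264 = 66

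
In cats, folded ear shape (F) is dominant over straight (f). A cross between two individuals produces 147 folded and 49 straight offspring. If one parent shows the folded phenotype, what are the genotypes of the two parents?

Observed offspring: 147 folded, 49 straight
The observed ratio simplifies to 3:1. Straight (ff) offspring appear, so each parent must contribute one f allele. The parent stated to show folded carries F, so it is Ff. The other parent is then either Ff or ff: Ff × ff would give a 1:1 split, whereas Ff × Ff gives 3:1 — matching the data. So both parents are heterozygous (Ff × Ff).
Parent genotypes: Ff × Ff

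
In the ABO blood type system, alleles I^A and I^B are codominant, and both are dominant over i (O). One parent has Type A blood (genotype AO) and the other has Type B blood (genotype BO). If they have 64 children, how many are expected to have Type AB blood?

Cross: AO × BO
Possible offspring genotypes: 1 AB, 1 AO, 1 BO, 1 OO
Blood type counts: 1 Type AB, 1 Type A, 1 Type B, 1 Type O
Probability of Type AB: 1/4
Expected count = 1/4 × 64 = 16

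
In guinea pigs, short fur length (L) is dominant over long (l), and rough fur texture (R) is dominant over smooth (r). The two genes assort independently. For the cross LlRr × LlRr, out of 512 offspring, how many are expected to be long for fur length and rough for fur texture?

Dihybrid cross LlRr × LlRr — consider each gene separately:
fur length: Ll × Ll → 1 LL, 2 Ll, 1 ll → 3 L_ : 1 ll (out of 4)
fur texture: Rr × Rr → 1 RR, 2 Rr, 1 rr → 3 R_ : 1 rr (out of 4)
Looking for: long (ll) and rough (R_)
P(long) = 1/4, P(rough) = 3/4
P(both) = 1/4 × 3/4 = 3/16
Expected count = 3/16 × 512 = 96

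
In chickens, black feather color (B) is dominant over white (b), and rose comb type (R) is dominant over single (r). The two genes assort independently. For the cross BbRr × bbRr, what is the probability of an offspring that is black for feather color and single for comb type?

Dihybrid cross BbRr × bbRr — consider each gene separately:
feather color: Bb × bb → 2 Bb, 2 bb → 2 B_ : 2 bb (out of 4)
comb type: Rr × Rr → 1 RR, 2 Rr, 1 rr → 3 R_ : 1 rr (out of 4)
Looking for: black (B_) and single (rr)
P(black) = 2/4, P(single) = 1/4
P(both) = 2/4 × 1/4 = 2/16 = 1/8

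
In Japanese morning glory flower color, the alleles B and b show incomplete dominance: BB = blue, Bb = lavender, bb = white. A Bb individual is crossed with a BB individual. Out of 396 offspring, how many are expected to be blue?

Punnett square for Bb × BB:
Offspring genotypes: 2 BB, 2 Bb
Phenotype counts: 2 blue, 2 lavender
blue: 2 out of 4 → fraction 1/2
Expected count = 1/2 × 396 = 198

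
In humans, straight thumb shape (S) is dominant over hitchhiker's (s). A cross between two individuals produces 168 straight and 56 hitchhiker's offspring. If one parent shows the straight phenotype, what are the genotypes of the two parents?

Observed offspring: 168 straight, 56 hitchhiker's
The observed ratio simplifies to 3:1. Hitchhiker's (ss) offspring appear, so each parent must contribute one s allele. The parent stated to show straight carries S, so it is Ss. The other parent is then either Ss or ss: Ss × ss would give a 1:1 split, whereas Ss × Ss gives 3:1 — matching the data. So both parents are heterozygous (Ss × Ss).
Parent genotypes: Ss × Ss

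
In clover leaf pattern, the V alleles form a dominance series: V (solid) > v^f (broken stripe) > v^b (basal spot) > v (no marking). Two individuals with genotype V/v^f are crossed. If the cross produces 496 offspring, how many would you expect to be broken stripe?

Cross: V/v^f × V/v^f
Allele dominance: V > v^f > v^b > v
Offspring genotypes: 1 V/V, 2 V/v^f, 1 v^f/v^f
Phenotype counts: 3 solid, 1 broken stripe
broken stripe: 1 out of 4 → fraction 1/4
Expected count = 1/4 × 496 = 124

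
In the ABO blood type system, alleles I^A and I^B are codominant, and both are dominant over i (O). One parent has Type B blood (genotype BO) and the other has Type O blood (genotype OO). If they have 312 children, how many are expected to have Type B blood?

Cross: BO × OO
Possible offspring genotypes: 2 BO, 2 OO
Blood type counts: 2 Type B, 2 Type O
Probability of Type B: 2/4 = 1/2
Expected count = 1/2 × 312 = 156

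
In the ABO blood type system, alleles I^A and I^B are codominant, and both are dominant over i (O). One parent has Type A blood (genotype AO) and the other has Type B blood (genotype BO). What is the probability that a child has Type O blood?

Cross: AO × BO
Possible offspring genotypes: 1 AB, 1 AO, 1 BO, 1 OO
Blood type counts: 1 Type AB, 1 Type A, 1 Type B, 1 Type O
Probability of Type O: 1/4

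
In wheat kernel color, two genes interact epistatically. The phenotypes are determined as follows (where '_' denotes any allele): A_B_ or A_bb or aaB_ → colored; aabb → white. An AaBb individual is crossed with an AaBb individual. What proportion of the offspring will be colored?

Cross: AaBb × AaBb — consider each gene separately:
A gene: Aa × Aa → 1 AA, 2 Aa, 1 aa → 3 A_ : 1 aa (out of 4)
B gene: Bb × Bb → 1 BB, 2 Bb, 1 bb → 3 B_ : 1 bb (out of 4)
Genotype classes (out of 4 × 4 = 16): A_B_ = 3×3 = 9; A_bb = 3×1 = 3; aaB_ = 1×3 = 3; aabb = 1×1 = 1
Apply the phenotype rules: A_B_ (9) + A_bb (3) + aaB_ (3) → colored; aabb (1) → white
Phenotype counts (out of 16): 15 colored, 1 white
colored: 15 out of 16
Probability: 15/16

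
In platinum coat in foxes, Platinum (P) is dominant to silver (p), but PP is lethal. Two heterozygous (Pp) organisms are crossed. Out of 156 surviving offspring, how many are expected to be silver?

Cross: Pp × Pp
Punnett square offspring (before lethality): 1 PP, 2 Pp, 1 pp
The PP genotype is lethal (embryos die); surviving offspring: 2 Pp, 1 pp
silver: 1 out of 3 → fraction 1/3
Expected count = 1/3 × 156 = 52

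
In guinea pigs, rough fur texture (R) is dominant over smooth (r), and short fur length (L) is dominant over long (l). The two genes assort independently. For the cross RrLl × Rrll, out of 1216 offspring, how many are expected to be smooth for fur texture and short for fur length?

Dihybrid cross RrLl × Rrll — consider each gene separately:
fur texture: Rr × Rr → 1 RR, 2 Rr, 1 rr → 3 R_ : 1 rr (out of 4)
fur length: Ll × ll → 2 Ll, 2 ll → 2 L_ : 2 ll (out of 4)
Looking for: smooth (rr) and short (L_)
P(smooth) = 1/4, P(short) = 2/4
P(both) = 1/4 × 2/4 = 2/16 = 1/8
Expected count = 1/8 × 1216 = 152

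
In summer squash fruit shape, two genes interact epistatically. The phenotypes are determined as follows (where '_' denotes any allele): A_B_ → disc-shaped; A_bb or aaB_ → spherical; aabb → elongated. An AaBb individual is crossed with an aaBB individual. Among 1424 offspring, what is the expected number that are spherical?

Cross: AaBb × aaBB — consider each gene separately:
A gene: Aa × aa → 2 Aa, 2 aa → 2 A_ : 2 aa (out of 4)
B gene: Bb × BB → 2 BB, 2 Bb → 4 B_ (out of 4)
Genotype classes (out of 4 × 4 = 16): A_B_ = 2×4 = 8; aaB_ = 2×4 = 8
Apply the phenotype rules: A_B_ (8) → disc-shaped; aaB_ (8) → spherical
Phenotype counts (out of 16): 8 disc-shaped, 8 spherical
spherical: 8 out of 16 → fraction 1/2
Expected count = 1/2 × 1424 = 712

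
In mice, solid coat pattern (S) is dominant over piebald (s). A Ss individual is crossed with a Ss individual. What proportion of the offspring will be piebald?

Punnett square for Ss × Ss:
Offspring genotypes: 1 SS, 2 Ss, 1 ss
solid: 3, piebald: 1
piebald: 1 out of 4
Probability: 1/4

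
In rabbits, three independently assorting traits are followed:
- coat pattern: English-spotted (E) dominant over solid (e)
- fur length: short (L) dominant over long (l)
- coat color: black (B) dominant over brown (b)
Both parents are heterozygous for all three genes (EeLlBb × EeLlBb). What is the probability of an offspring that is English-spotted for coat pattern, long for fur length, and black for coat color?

Trihybrid cross: EeLlBb × EeLlBb
Each trait segregates independently with a 3:1 phenotypic ratio, so each gene contributes 3/4 (dominant) or 1/4 (recessive).
Target: English-spotted (coat pattern), long (fur length), black (coat color)
Probability = product of independent per-trait probabilities
= 3/4 × 1/4 × 3/4 = 9/64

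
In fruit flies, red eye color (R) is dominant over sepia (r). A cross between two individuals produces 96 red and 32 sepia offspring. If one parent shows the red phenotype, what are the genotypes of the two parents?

Observed offspring: 96 red, 32 sepia
The observed ratio simplifies to 3:1. Sepia (rr) offspring appear, so each parent must contribute one r allele. The parent stated to show red carries R, so it is Rr. The other parent is then either Rr or rr: Rr × rr would give a 1:1 split, whereas Rr × Rr gives 3:1 — matching the data. So both parents are heterozygous (Rr × Rr).
Parent genotypes: Rr × Rr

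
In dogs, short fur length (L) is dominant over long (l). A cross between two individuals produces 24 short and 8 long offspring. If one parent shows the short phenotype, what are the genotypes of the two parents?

Observed offspring: 24 short, 8 long
The observed ratio simplifies to 3:1. Long (ll) offspring appear, so each parent must contribute one l allele. The parent stated to show short carries L, so it is Ll. The other parent is then either Ll or ll: Ll × ll would give a 1:1 split, whereas Ll × Ll gives 3:1 — matching the data. So both parents are heterozygous (Ll × Ll).
Parent genotypes: Ll × Ll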